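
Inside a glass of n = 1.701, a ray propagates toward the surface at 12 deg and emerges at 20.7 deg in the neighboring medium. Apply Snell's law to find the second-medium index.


Apply Snell's law: n1 * sin(theta1) = n2 * sin(theta2)
  n2 = n1 * sin(theta1) / sin(theta2)
  sin(12) = 0.207912
  sin(20.7) = 0.353475
  n2 = 1.701 * 0.207912 / 0.353475 = 1.0005

1.0005


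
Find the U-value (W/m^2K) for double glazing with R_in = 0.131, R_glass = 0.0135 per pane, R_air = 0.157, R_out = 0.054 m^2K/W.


Total thermal resistance (series):
  R_total = R_in + R_glass + R_air + R_glass + R_out
  R_total = 0.131 + 0.0135 + 0.157 + 0.0135 + 0.054 = 0.369 m^2K/W
U-value = 1 / R_total = 1 / 0.369 = 2.71 W/m^2K

2.71 W/m^2K


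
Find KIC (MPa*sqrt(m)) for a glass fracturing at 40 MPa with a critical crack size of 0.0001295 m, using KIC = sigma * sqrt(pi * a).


Fracture toughness: KIC = sigma * sqrt(pi * a)
  pi * a = pi * 0.0001295 = 0.000406836
  sqrt(pi * a) = 0.02017
  KIC = 40 * 0.02017 = 0.807 MPa*sqrt(m)

0.807 MPa*sqrt(m)


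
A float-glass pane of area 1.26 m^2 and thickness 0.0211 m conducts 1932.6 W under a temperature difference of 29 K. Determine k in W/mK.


Fourier's law rearranged: k = Q * t / (A * dT)
  Numerator = 1932.6 * 0.0211 = 40.77786
  Denominator = 1.26 * 29 = 36.54
  k = 40.77786 / 36.54 = 1.116 W/mK

1.116 W/mK


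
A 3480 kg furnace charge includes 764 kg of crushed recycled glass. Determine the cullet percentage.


Cullet ratio = (cullet mass / total batch mass) * 100
  Ratio = 764 / 3480 * 100 = 21.95%

21.95%


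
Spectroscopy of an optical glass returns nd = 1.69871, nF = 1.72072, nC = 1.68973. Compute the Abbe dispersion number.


Abbe number formula: Vd = (nd - 1) / (nF - nC)
  nd - 1 = 1.69871 - 1 = 0.69871
  nF - nC = 1.72072 - 1.68973 = 0.03099
  Vd = 0.69871 / 0.03099 = 22.55

22.55


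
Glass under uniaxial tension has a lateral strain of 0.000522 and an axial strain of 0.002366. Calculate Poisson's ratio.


Poisson's ratio: nu = lateral strain / axial strain
  nu = 0.000522 / 0.002366 = 0.2206

0.2206


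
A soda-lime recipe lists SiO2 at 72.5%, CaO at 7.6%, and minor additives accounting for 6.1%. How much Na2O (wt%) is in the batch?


Pieces sum to 100%:
  Na2O = 100 - (SiO2 + CaO + others)
  Na2O = 100 - (72.5 + 7.6 + 6.1) = 13.8%

13.8%


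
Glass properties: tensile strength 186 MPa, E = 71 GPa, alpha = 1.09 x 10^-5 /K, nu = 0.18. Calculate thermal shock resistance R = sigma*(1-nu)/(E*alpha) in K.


Thermal shock resistance: R = sigma * (1 - nu) / (E * alpha)
  Numerator = 186 * (1 - 0.18) = 152.52
  Denominator = 71 * 1000 * (1.09 x 10^-5) = 0.7739
  R = 152.52 / 0.7739 = 197.1 K

197.1 K


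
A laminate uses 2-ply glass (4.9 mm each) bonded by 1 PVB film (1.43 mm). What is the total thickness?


Total thickness = glass contribution + PVB contribution
  Glass: 2 * 4.9 = 9.8 mm
  PVB: 1 * 1.43 = 1.43 mm
  Total = 9.8 + 1.43 = 11.23 mm

11.23 mm


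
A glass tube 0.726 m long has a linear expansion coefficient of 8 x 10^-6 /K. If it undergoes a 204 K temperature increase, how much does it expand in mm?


Thermal expansion formula: dL = alpha * L0 * dT
  dL = (8 x 10^-6) * 0.726 * 204 = 0.00118483 m
Convert to mm: 0.00118483 * 1000 = 1.1848 mm

1.1848 mm


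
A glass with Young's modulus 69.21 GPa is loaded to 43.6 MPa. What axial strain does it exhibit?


Rearrange E = sigma / epsilon:
  epsilon = sigma / E
  E (MPa) = 69.21 * 1000 = 69210
  epsilon = 43.6 / 69210 = 0.00063

0.00063


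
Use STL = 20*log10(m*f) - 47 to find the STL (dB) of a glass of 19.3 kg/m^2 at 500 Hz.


Mass law: STL = 20 * log10(m * f) - 47
  m * f = 19.3 * 500 = 9650
  log10(9650) = 3.98453
  STL = 20 * 3.98453 - 47 = 79.6906 - 47 = 32.7 dB

32.7 dB


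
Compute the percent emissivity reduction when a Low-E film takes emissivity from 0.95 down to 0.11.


Percentage reduction = (1 - coated/uncoated) * 100
  Ratio = 0.11 / 0.95 = 0.1158
  Reduction = (1 - 0.1158) * 100 = 88.4%

88.4%


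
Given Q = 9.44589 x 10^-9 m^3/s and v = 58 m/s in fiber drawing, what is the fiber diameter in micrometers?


Cross-sectional area from continuity:
  A = Q / v = 9.44589 x 10^-9 / 58 = 1.628602 x 10^-10 m^2
Diameter from circular cross-section:
  d = sqrt(4A / pi) * 10^6 (m -> um)
  d = sqrt(4 * 1.628602 x 10^-10 / pi) * 10^6 = 14.4 um

14.4 um


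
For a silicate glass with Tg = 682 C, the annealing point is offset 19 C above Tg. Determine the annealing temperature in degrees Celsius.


The annealing temperature is Tg plus the offset:
  T_anneal = 682 + 19 = 701 C

701 C


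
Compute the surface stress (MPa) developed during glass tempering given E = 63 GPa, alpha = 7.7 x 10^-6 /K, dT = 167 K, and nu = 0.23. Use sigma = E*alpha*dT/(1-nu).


Tempering stress: sigma = E * alpha * dT / (1 - nu)
  E (MPa) = 63 * 1000 = 63000
  Numerator = 63000 * (7.7 x 10^-6) * 167 = 81.0117
  Denominator = 1 - 0.23 = 0.77
  sigma = 81.0117 / 0.77 = 105.2 MPa

105.2 MPa


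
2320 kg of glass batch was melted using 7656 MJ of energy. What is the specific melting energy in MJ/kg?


Rearrange E = m * s for s:
  s = E / m
  s = 7656 / 2320 = 3.3 MJ/kg

3.3 MJ/kg


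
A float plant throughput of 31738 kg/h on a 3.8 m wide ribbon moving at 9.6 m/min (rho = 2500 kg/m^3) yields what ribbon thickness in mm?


Ribbon cross-section from mass balance:
  Volume rate = throughput / density = 31738 / 2500 = 12.6952 m^3/h
  thickness = volume rate / (speed * 60 * width), i.e.
  thickness = throughput / (60 * speed * width * density) * 1000
  thickness = 31738 / (60 * 9.6 * 3.8 * 2500) * 1000 = 5.8 mm

5.8 mm


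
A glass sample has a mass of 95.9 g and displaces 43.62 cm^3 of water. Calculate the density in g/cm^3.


Use the definition of density:
  rho = mass / volume
  rho = 95.9 / 43.62 = 2.199 g/cm^3

2.199 g/cm^3


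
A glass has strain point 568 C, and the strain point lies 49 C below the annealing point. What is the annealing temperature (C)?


T_anneal = T_strain + gap:
  T_anneal = 568 + 49 = 617 C

617 C


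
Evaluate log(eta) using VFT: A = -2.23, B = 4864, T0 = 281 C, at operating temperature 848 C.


VFT equation: log(eta) = A + B / (T - T0)
  T - T0 = 848 - 281 = 567
  B / (T - T0) = 4864 / 567 = 8.578
  log(eta) = -2.23 + 8.578 = 6.348

6.348


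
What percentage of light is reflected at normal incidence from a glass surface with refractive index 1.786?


Fresnel reflectance at normal incidence:
  R = ((n - 1)/(n + 1))^2
  (n - 1)/(n + 1) = (1.786 - 1)/(1.786 + 1) = 0.282125
  R = 0.282125^2 = 0.0795945
  R(%) = 0.0795945 * 100 = 7.959%

7.959%


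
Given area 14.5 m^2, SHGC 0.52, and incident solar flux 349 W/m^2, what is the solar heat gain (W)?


Solar heat gain: Q = Area * SHGC * Irradiance
  Q = 14.5 * 0.52 * 349 = 2631.5 W

2631.5 W


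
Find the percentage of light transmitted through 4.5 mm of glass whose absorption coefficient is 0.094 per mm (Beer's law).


Beer-Lambert law: T = exp(-alpha * thickness)
  exponent = -0.094 * 4.5 = -0.423
  T = exp(-0.423) = 0.6551
  Percentage = 0.6551 * 100 = 65.51%

65.51%


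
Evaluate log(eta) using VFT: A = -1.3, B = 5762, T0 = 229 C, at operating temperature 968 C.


VFT equation: log(eta) = A + B / (T - T0)
  T - T0 = 968 - 229 = 739
  B / (T - T0) = 5762 / 739 = 7.797
  log(eta) = -1.3 + 7.797 = 6.497

6.497


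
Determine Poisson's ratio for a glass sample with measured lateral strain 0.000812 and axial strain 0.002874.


Poisson's ratio: nu = lateral strain / axial strain
  nu = 0.000812 / 0.002874 = 0.2825

0.2825


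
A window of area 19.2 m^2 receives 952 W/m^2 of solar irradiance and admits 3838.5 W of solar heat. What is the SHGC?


Rearrange Q = Area * SHGC * Irradiance:
  SHGC = Q / (Area * Irradiance)
  SHGC = 3838.5 / (19.2 * 952) = 0.21

0.21


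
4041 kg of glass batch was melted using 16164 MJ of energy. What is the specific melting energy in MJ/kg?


Rearrange E = m * s for s:
  s = E / m
  s = 16164 / 4041 = 4.0 MJ/kg

4.0 MJ/kg


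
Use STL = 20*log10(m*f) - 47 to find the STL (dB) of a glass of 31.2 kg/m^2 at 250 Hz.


Mass law: STL = 20 * log10(m * f) - 47
  m * f = 31.2 * 250 = 7800
  log10(7800) = 3.89209
  STL = 20 * 3.89209 - 47 = 77.8418 - 47 = 30.8 dB

30.8 dB


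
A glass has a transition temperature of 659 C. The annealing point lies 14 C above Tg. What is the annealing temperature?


The annealing temperature is Tg plus the offset:
  T_anneal = 659 + 14 = 673 C

673 C


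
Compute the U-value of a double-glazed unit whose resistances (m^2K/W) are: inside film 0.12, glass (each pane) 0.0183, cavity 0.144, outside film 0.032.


Total thermal resistance (series):
  R_total = R_in + R_glass + R_air + R_glass + R_out
  R_total = 0.12 + 0.0183 + 0.144 + 0.0183 + 0.032 = 0.3326 m^2K/W
U-value = 1 / R_total = 1 / 0.3326 = 3.007 W/m^2K

3.007 W/m^2K


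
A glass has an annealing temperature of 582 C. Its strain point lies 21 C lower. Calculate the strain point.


Strain point = annealing point - difference:
  T_strain = 582 - 21 = 561 C

561 C


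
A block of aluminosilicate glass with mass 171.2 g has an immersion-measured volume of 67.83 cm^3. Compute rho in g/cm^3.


Use the definition of density:
  rho = mass / volume
  rho = 171.2 / 67.83 = 2.524 g/cm^3

2.524 g/cm^3


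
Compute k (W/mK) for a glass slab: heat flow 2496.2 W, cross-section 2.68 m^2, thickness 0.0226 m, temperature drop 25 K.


Fourier's law rearranged: k = Q * t / (A * dT)
  Numerator = 2496.2 * 0.0226 = 56.41412
  Denominator = 2.68 * 25 = 67.0
  k = 56.41412 / 67.0 = 0.842 W/mK

0.842 W/mK


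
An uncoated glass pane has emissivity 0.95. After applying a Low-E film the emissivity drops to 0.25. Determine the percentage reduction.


Percentage reduction = (1 - coated/uncoated) * 100
  Ratio = 0.25 / 0.95 = 0.2632
  Reduction = (1 - 0.2632) * 100 = 73.7%

73.7%


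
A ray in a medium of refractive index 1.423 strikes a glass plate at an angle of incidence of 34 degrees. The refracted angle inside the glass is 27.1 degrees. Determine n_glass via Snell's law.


Apply Snell's law: n1 * sin(theta1) = n2 * sin(theta2)
  n2 = n1 * sin(theta1) / sin(theta2)
  sin(34) = 0.559193
  sin(27.1) = 0.455545
  n2 = 1.423 * 0.559193 / 0.455545 = 1.7468

1.7468


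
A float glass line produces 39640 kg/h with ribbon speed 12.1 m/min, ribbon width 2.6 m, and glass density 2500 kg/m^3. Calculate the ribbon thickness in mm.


Ribbon cross-section from mass balance:
  Volume rate = throughput / density = 39640 / 2500 = 15.856 m^3/h
  thickness = volume rate / (speed * 60 * width), i.e.
  thickness = throughput / (60 * speed * width * density) * 1000
  thickness = 39640 / (60 * 12.1 * 2.6 * 2500) * 1000 = 8.4 mm

8.4 mm


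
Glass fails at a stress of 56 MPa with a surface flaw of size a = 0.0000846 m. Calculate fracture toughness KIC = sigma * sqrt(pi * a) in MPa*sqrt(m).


Fracture toughness: KIC = sigma * sqrt(pi * a)
  pi * a = pi * 0.0000846 = 0.000265779
  sqrt(pi * a) = 0.016303
  KIC = 56 * 0.016303 = 0.913 MPa*sqrt(m)

0.913 MPa*sqrt(m)


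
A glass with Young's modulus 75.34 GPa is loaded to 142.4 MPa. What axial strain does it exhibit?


Rearrange E = sigma / epsilon:
  epsilon = sigma / E
  E (MPa) = 75.34 * 1000 = 75340
  epsilon = 142.4 / 75340 = 0.00189

0.00189


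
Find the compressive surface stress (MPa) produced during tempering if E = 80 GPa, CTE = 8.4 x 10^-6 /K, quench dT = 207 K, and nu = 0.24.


Tempering stress: sigma = E * alpha * dT / (1 - nu)
  E (MPa) = 80 * 1000 = 80000
  Numerator = 80000 * (8.4 x 10^-6) * 207 = 139.104
  Denominator = 1 - 0.24 = 0.76
  sigma = 139.104 / 0.76 = 183.0 MPa

183.0 MPa


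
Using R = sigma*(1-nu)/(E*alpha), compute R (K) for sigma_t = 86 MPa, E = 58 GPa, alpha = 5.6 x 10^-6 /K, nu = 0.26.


Thermal shock resistance: R = sigma * (1 - nu) / (E * alpha)
  Numerator = 86 * (1 - 0.26) = 63.64
  Denominator = 58 * 1000 * (5.6 x 10^-6) = 0.3248
  R = 63.64 / 0.3248 = 195.9 K

195.9 K


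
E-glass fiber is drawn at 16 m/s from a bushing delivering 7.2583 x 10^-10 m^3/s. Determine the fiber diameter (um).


Cross-sectional area from continuity:
  A = Q / v = 7.2583 x 10^-10 / 16 = 4.536437 x 10^-11 m^2
Diameter from circular cross-section:
  d = sqrt(4A / pi) * 10^6 (m -> um)
  d = sqrt(4 * 4.536437 x 10^-11 / pi) * 10^6 = 7.6 um

7.6 um


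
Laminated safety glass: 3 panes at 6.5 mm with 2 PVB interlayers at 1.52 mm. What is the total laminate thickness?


Total thickness = glass contribution + PVB contribution
  Glass: 3 * 6.5 = 19.5 mm
  PVB: 2 * 1.52 = 3.04 mm
  Total = 19.5 + 3.04 = 22.54 mm

22.54 mm


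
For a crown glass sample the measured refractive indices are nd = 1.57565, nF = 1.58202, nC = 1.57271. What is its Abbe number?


Abbe number formula: Vd = (nd - 1) / (nF - nC)
  nd - 1 = 1.57565 - 1 = 0.57565
  nF - nC = 1.58202 - 1.57271 = 0.00931
  Vd = 0.57565 / 0.00931 = 61.83

61.83


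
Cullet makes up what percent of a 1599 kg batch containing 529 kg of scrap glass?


Cullet ratio = (cullet mass / total batch mass) * 100
  Ratio = 529 / 1599 * 100 = 33.08%

33.08%


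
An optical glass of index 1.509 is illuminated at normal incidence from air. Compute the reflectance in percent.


Fresnel reflectance at normal incidence:
  R = ((n - 1)/(n + 1))^2
  (n - 1)/(n + 1) = (1.509 - 1)/(1.509 + 1) = 0.20287
  R = 0.20287^2 = 0.0411562
  R(%) = 0.0411562 * 100 = 4.116%

4.116%


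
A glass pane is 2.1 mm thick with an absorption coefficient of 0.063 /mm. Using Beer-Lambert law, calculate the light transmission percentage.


Beer-Lambert law: T = exp(-alpha * thickness)
  exponent = -0.063 * 2.1 = -0.1323
  T = exp(-0.1323) = 0.8761
  Percentage = 0.8761 * 100 = 87.61%

87.61%


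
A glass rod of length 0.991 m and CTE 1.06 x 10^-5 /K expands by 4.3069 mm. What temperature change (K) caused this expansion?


Rearrange dL = alpha * L0 * dT for dT:
  dT = dL / (alpha * L0)
  dL (m) = 4.3069 / 1000 = 0.0043069
  dT = 0.0043069 / ((1.06 x 10^-5) * 0.991) = 410.0 K

410.0 K


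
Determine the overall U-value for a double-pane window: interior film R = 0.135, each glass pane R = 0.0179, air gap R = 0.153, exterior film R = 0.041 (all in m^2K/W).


Total thermal resistance (series):
  R_total = R_in + R_glass + R_air + R_glass + R_out
  R_total = 0.135 + 0.0179 + 0.153 + 0.0179 + 0.041 = 0.3648 m^2K/W
U-value = 1 / R_total = 1 / 0.3648 = 2.741 W/m^2K

2.741 W/m^2K


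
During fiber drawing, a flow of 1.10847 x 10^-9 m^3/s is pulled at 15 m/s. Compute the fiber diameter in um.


Cross-sectional area from continuity:
  A = Q / v = 1.10847 x 10^-9 / 15 = 7.3898 x 10^-11 m^2
Diameter from circular cross-section:
  d = sqrt(4A / pi) * 10^6 (m -> um)
  d = sqrt(4 * 7.3898 x 10^-11 / pi) * 10^6 = 9.7 um

9.7 um


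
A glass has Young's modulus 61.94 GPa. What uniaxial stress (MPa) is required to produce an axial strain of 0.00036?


Rearrange E = sigma / epsilon:
  sigma = E * epsilon
  E (MPa) = 61.94 * 1000 = 61940
  sigma = 61940 * 0.00036 = 22.3 MPa

22.3 MPa


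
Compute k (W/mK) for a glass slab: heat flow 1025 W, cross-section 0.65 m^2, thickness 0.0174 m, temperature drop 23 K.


Fourier's law rearranged: k = Q * t / (A * dT)
  Numerator = 1025 * 0.0174 = 17.835
  Denominator = 0.65 * 23 = 14.95
  k = 17.835 / 14.95 = 1.193 W/mK

1.193 W/mK


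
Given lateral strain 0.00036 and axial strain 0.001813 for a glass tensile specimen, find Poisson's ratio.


Poisson's ratio: nu = lateral strain / axial strain
  nu = 0.00036 / 0.001813 = 0.1986

0.1986


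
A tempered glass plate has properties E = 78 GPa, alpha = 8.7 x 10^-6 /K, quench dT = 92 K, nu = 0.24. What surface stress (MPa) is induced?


Tempering stress: sigma = E * alpha * dT / (1 - nu)
  E (MPa) = 78 * 1000 = 78000
  Numerator = 78000 * (8.7 x 10^-6) * 92 = 62.4312
  Denominator = 1 - 0.24 = 0.76
  sigma = 62.4312 / 0.76 = 82.1 MPa

82.1 MPa


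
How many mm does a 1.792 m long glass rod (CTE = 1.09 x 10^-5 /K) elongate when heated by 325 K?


Thermal expansion formula: dL = alpha * L0 * dT
  dL = (1.09 x 10^-5) * 1.792 * 325 = 0.00634816 m
Convert to mm: 0.00634816 * 1000 = 6.3482 mm

6.3482 mm


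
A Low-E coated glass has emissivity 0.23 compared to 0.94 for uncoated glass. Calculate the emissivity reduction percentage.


Percentage reduction = (1 - coated/uncoated) * 100
  Ratio = 0.23 / 0.94 = 0.2447
  Reduction = (1 - 0.2447) * 100 = 75.5%

75.5%


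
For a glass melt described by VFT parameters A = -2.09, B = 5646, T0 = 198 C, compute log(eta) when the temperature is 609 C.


VFT equation: log(eta) = A + B / (T - T0)
  T - T0 = 609 - 198 = 411
  B / (T - T0) = 5646 / 411 = 13.737
  log(eta) = -2.09 + 13.737 = 11.647

11.647


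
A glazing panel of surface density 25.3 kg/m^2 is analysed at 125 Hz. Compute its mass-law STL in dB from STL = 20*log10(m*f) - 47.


Mass law: STL = 20 * log10(m * f) - 47
  m * f = 25.3 * 125 = 3162.5
  log10(3162.5) = 3.50003
  STL = 20 * 3.50003 - 47 = 70.0006 - 47 = 23.0 dB

23.0 dB


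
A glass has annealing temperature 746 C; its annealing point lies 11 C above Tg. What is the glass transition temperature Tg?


Rearrange T_anneal = Tg + offset for Tg:
  Tg = T_anneal - offset = 746 - 11 = 735 C

735 C


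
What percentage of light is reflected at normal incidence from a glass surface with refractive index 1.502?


Fresnel reflectance at normal incidence:
  R = ((n - 1)/(n + 1))^2
  (n - 1)/(n + 1) = (1.502 - 1)/(1.502 + 1) = 0.200639
  R = 0.200639^2 = 0.040256
  R(%) = 0.040256 * 100 = 4.026%

4.026%


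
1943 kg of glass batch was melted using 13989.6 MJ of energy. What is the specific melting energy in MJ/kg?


Rearrange E = m * s for s:
  s = E / m
  s = 13989.6 / 1943 = 7.2 MJ/kg

7.2 MJ/kg


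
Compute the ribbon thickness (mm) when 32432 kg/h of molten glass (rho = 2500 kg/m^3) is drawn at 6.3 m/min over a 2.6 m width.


Ribbon cross-section from mass balance:
  Volume rate = throughput / density = 32432 / 2500 = 12.9728 m^3/h
  thickness = volume rate / (speed * 60 * width), i.e.
  thickness = throughput / (60 * speed * width * density) * 1000
  thickness = 32432 / (60 * 6.3 * 2.6 * 2500) * 1000 = 13.2 mm

13.2 mm


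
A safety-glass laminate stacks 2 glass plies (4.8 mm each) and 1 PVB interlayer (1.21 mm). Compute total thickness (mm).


Total thickness = glass contribution + PVB contribution
  Glass: 2 * 4.8 = 9.6 mm
  PVB: 1 * 1.21 = 1.21 mm
  Total = 9.6 + 1.21 = 10.81 mm

10.81 mm


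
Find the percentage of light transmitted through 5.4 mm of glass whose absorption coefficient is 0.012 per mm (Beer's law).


Beer-Lambert law: T = exp(-alpha * thickness)
  exponent = -0.012 * 5.4 = -0.0648
  T = exp(-0.0648) = 0.9373
  Percentage = 0.9373 * 100 = 93.73%

93.73%


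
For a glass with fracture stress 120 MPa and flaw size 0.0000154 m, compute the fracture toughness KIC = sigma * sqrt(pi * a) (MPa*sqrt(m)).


Fracture toughness: KIC = sigma * sqrt(pi * a)
  pi * a = pi * 0.0000154 = 0.000048381
  sqrt(pi * a) = 0.006956
  KIC = 120 * 0.006956 = 0.835 MPa*sqrt(m)

0.835 MPa*sqrt(m)


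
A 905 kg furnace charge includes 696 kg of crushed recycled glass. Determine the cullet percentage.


Cullet ratio = (cullet mass / total batch mass) * 100
  Ratio = 696 / 905 * 100 = 76.91%

76.91%


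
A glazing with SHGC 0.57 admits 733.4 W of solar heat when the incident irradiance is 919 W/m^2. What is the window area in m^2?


Rearrange Q = Area * SHGC * Irradiance:
  Area = Q / (SHGC * Irradiance)
  Area = 733.4 / (0.57 * 919) = 1.4 m^2

1.4 m^2


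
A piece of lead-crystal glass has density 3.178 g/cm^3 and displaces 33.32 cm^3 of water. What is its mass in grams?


Rearrange rho = m / V:
  m = rho * V
  m = 3.178 * 33.32 = 105.891 g

105.891 g


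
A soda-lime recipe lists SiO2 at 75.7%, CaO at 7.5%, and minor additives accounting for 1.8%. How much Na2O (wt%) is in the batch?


Pieces sum to 100%:
  Na2O = 100 - (SiO2 + CaO + others)
  Na2O = 100 - (75.7 + 7.5 + 1.8) = 15.0%

15.0%


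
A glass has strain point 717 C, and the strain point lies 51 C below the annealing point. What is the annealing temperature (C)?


T_anneal = T_strain + gap:
  T_anneal = 717 + 51 = 768 C

768 C


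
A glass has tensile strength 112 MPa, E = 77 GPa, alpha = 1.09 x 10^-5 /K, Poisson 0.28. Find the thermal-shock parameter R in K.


Thermal shock resistance: R = sigma * (1 - nu) / (E * alpha)
  Numerator = 112 * (1 - 0.28) = 80.64
  Denominator = 77 * 1000 * (1.09 x 10^-5) = 0.8393
  R = 80.64 / 0.8393 = 96.1 K

96.1 K


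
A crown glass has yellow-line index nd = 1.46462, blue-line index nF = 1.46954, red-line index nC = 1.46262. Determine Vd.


Abbe number formula: Vd = (nd - 1) / (nF - nC)
  nd - 1 = 1.46462 - 1 = 0.46462
  nF - nC = 1.46954 - 1.46262 = 0.00692
  Vd = 0.46462 / 0.00692 = 67.14

67.14


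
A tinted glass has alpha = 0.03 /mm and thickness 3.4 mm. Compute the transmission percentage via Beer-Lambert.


Beer-Lambert law: T = exp(-alpha * thickness)
  exponent = -0.03 * 3.4 = -0.102
  T = exp(-0.102) = 0.903
  Percentage = 0.903 * 100 = 90.3%

90.3%


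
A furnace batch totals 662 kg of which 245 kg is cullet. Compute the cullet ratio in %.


Cullet ratio = (cullet mass / total batch mass) * 100
  Ratio = 245 / 662 * 100 = 37.01%

37.01%


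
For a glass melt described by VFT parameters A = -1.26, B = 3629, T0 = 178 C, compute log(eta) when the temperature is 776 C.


VFT equation: log(eta) = A + B / (T - T0)
  T - T0 = 776 - 178 = 598
  B / (T - T0) = 3629 / 598 = 6.069
  log(eta) = -1.26 + 6.069 = 4.809

4.809


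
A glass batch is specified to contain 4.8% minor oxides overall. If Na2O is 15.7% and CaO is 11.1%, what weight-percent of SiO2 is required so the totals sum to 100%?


Known pieces sum to 100%:
  SiO2 = 100 - (others + Na2O + CaO)
  SiO2 = 100 - (4.8 + 15.7 + 11.1) = 68.4%

68.4%


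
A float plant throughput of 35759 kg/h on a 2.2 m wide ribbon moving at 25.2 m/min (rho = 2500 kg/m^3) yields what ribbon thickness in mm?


Ribbon cross-section from mass balance:
  Volume rate = throughput / density = 35759 / 2500 = 14.3036 m^3/h
  thickness = volume rate / (speed * 60 * width), i.e.
  thickness = throughput / (60 * speed * width * density) * 1000
  thickness = 35759 / (60 * 25.2 * 2.2 * 2500) * 1000 = 4.3 mm

4.3 mm


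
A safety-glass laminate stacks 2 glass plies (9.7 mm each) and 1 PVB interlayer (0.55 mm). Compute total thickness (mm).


Total thickness = glass contribution + PVB contribution
  Glass: 2 * 9.7 = 19.4 mm
  PVB: 1 * 0.55 = 0.55 mm
  Total = 19.4 + 0.55 = 19.95 mm

19.95 mm


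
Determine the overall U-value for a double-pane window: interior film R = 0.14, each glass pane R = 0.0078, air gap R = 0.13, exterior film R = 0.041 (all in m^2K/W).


Total thermal resistance (series):
  R_total = R_in + R_glass + R_air + R_glass + R_out
  R_total = 0.14 + 0.0078 + 0.13 + 0.0078 + 0.041 = 0.3266 m^2K/W
U-value = 1 / R_total = 1 / 0.3266 = 3.062 W/m^2K

3.062 W/m^2K


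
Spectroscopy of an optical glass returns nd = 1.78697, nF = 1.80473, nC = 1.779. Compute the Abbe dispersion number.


Abbe number formula: Vd = (nd - 1) / (nF - nC)
  nd - 1 = 1.78697 - 1 = 0.78697
  nF - nC = 1.80473 - 1.779 = 0.02573
  Vd = 0.78697 / 0.02573 = 30.59

30.59


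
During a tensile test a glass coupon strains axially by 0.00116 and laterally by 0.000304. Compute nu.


Poisson's ratio: nu = lateral strain / axial strain
  nu = 0.000304 / 0.00116 = 0.2621

0.2621


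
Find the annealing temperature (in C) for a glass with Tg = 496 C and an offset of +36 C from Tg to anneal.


The annealing temperature is Tg plus the offset:
  T_anneal = 496 + 36 = 532 C

532 C


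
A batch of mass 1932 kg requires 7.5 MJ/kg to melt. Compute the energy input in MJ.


Total energy = mass * specific energy
  E = 1932 * 7.5 = 14490 MJ

14490 MJ


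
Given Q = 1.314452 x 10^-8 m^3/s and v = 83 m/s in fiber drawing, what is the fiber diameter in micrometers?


Cross-sectional area from continuity:
  A = Q / v = 1.314452 x 10^-8 / 83 = 1.583677 x 10^-10 m^2
Diameter from circular cross-section:
  d = sqrt(4A / pi) * 10^6 (m -> um)
  d = sqrt(4 * 1.583677 x 10^-10 / pi) * 10^6 = 14.2 um

14.2 um


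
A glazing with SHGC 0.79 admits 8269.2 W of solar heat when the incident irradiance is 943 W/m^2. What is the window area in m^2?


Rearrange Q = Area * SHGC * Irradiance:
  Area = Q / (SHGC * Irradiance)
  Area = 8269.2 / (0.79 * 943) = 11.1 m^2

11.1 m^2


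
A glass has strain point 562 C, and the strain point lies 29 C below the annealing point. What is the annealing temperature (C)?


T_anneal = T_strain + gap:
  T_anneal = 562 + 29 = 591 C

591 C


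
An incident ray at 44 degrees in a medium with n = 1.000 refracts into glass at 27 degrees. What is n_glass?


Apply Snell's law: n1 * sin(theta1) = n2 * sin(theta2)
  n2 = n1 * sin(theta1) / sin(theta2)
  sin(44) = 0.694658
  sin(27) = 0.45399
  n2 = 1.000 * 0.694658 / 0.45399 = 1.5301

1.5301


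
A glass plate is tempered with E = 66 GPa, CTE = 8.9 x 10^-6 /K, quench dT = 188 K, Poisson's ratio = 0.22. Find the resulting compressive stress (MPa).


Tempering stress: sigma = E * alpha * dT / (1 - nu)
  E (MPa) = 66 * 1000 = 66000
  Numerator = 66000 * (8.9 x 10^-6) * 188 = 110.4312
  Denominator = 1 - 0.22 = 0.78
  sigma = 110.4312 / 0.78 = 141.6 MPa

141.6 MPa


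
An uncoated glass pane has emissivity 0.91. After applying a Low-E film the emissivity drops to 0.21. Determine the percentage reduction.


Percentage reduction = (1 - coated/uncoated) * 100
  Ratio = 0.21 / 0.91 = 0.2308
  Reduction = (1 - 0.2308) * 100 = 76.9%

76.9%


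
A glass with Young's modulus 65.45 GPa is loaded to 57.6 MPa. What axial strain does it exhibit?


Rearrange E = sigma / epsilon:
  epsilon = sigma / E
  E (MPa) = 65.45 * 1000 = 65450
  epsilon = 57.6 / 65450 = 0.00088

0.00088


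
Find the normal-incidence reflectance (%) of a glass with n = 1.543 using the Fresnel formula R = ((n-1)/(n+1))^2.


Fresnel reflectance at normal incidence:
  R = ((n - 1)/(n + 1))^2
  (n - 1)/(n + 1) = (1.543 - 1)/(1.543 + 1) = 0.213527
  R = 0.213527^2 = 0.0455938
  R(%) = 0.0455938 * 100 = 4.559%

4.559%


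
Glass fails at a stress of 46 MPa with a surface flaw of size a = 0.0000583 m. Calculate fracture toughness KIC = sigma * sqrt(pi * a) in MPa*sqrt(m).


Fracture toughness: KIC = sigma * sqrt(pi * a)
  pi * a = pi * 0.0000583 = 0.000183155
  sqrt(pi * a) = 0.013533
  KIC = 46 * 0.013533 = 0.623 MPa*sqrt(m)

0.623 MPa*sqrt(m)


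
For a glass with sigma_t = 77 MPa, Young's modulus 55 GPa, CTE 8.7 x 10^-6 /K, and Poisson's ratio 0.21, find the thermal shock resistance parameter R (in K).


Thermal shock resistance: R = sigma * (1 - nu) / (E * alpha)
  Numerator = 77 * (1 - 0.21) = 60.83
  Denominator = 55 * 1000 * (8.7 x 10^-6) = 0.4785
  R = 60.83 / 0.4785 = 127.1 K

127.1 K


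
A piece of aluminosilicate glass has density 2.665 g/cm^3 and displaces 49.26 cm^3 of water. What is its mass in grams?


Rearrange rho = m / V:
  m = rho * V
  m = 2.665 * 49.26 = 131.278 g

131.278 g


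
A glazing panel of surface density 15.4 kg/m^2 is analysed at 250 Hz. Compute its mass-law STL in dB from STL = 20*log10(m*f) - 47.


Mass law: STL = 20 * log10(m * f) - 47
  m * f = 15.4 * 250 = 3850
  log10(3850) = 3.58546
  STL = 20 * 3.58546 - 47 = 71.7092 - 47 = 24.7 dB

24.7 dB


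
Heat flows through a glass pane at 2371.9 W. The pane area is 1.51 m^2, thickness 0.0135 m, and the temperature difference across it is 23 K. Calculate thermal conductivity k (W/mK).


Fourier's law rearranged: k = Q * t / (A * dT)
  Numerator = 2371.9 * 0.0135 = 32.02065
  Denominator = 1.51 * 23 = 34.73
  k = 32.02065 / 34.73 = 0.922 W/mK

0.922 W/mK


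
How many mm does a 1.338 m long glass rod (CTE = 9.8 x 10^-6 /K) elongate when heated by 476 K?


Thermal expansion formula: dL = alpha * L0 * dT
  dL = (9.8 x 10^-6) * 1.338 * 476 = 0.0062415 m
Convert to mm: 0.0062415 * 1000 = 6.2415 mm

6.2415 mm


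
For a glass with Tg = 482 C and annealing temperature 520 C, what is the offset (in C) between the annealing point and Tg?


Offset = T_anneal - Tg:
  offset = 520 - 482 = 38 C

38 C


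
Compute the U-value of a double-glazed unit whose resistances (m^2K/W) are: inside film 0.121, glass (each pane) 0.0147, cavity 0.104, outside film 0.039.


Total thermal resistance (series):
  R_total = R_in + R_glass + R_air + R_glass + R_out
  R_total = 0.121 + 0.0147 + 0.104 + 0.0147 + 0.039 = 0.2934 m^2K/W
U-value = 1 / R_total = 1 / 0.2934 = 3.408 W/m^2K

3.408 W/m^2K


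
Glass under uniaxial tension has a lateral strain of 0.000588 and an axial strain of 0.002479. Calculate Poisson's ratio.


Poisson's ratio: nu = lateral strain / axial strain
  nu = 0.000588 / 0.002479 = 0.2372

0.2372


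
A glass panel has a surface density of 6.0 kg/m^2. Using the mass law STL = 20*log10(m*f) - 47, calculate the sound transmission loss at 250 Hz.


Mass law: STL = 20 * log10(m * f) - 47
  m * f = 6.0 * 250 = 1500
  log10(1500) = 3.17609
  STL = 20 * 3.17609 - 47 = 63.5218 - 47 = 16.5 dB

16.5 dB


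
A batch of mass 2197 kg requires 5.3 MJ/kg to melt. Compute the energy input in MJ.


Total energy = mass * specific energy
  E = 2197 * 5.3 = 11644.1 MJ

11644.1 MJ


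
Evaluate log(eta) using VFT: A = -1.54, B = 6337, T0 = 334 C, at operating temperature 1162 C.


VFT equation: log(eta) = A + B / (T - T0)
  T - T0 = 1162 - 334 = 828
  B / (T - T0) = 6337 / 828 = 7.653
  log(eta) = -1.54 + 7.653 = 6.113

6.113


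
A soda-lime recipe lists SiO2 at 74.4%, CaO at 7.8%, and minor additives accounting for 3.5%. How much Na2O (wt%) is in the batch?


Pieces sum to 100%:
  Na2O = 100 - (SiO2 + CaO + others)
  Na2O = 100 - (74.4 + 7.8 + 3.5) = 14.3%

14.3%


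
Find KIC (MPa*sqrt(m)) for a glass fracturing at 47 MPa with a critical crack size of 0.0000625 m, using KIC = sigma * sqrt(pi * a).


Fracture toughness: KIC = sigma * sqrt(pi * a)
  pi * a = pi * 0.0000625 = 0.00019635
  sqrt(pi * a) = 0.014012
  KIC = 47 * 0.014012 = 0.659 MPa*sqrt(m)

0.659 MPa*sqrt(m)


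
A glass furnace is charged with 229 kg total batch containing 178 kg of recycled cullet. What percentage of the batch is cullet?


Cullet ratio = (cullet mass / total batch mass) * 100
  Ratio = 178 / 229 * 100 = 77.73%

77.73%


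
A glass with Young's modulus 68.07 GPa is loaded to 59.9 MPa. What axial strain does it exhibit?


Rearrange E = sigma / epsilon:
  epsilon = sigma / E
  E (MPa) = 68.07 * 1000 = 68070
  epsilon = 59.9 / 68070 = 0.00088

0.00088


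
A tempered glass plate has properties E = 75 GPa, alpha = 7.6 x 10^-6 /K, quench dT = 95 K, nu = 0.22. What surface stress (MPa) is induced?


Tempering stress: sigma = E * alpha * dT / (1 - nu)
  E (MPa) = 75 * 1000 = 75000
  Numerator = 75000 * (7.6 x 10^-6) * 95 = 54.15
  Denominator = 1 - 0.22 = 0.78
  sigma = 54.15 / 0.78 = 69.4 MPa

69.4 MPa


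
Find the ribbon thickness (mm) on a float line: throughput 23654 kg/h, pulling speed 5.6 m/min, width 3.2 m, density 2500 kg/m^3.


Ribbon cross-section from mass balance:
  Volume rate = throughput / density = 23654 / 2500 = 9.4616 m^3/h
  thickness = volume rate / (speed * 60 * width), i.e.
  thickness = throughput / (60 * speed * width * density) * 1000
  thickness = 23654 / (60 * 5.6 * 3.2 * 2500) * 1000 = 8.8 mm

8.8 mm


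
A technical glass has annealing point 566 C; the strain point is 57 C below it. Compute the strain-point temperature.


Strain point = annealing point - difference:
  T_strain = 566 - 57 = 509 C

509 C


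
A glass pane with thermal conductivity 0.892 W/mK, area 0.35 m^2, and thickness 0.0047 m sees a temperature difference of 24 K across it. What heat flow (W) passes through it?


Fourier's law: Q = k * A * dT / t
  Q = 0.892 * 0.35 * 24 / 0.0047
  Q = 7.4928 / 0.0047 = 1594.2 W

1594.2 W


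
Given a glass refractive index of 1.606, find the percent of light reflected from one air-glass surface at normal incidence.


Fresnel reflectance at normal incidence:
  R = ((n - 1)/(n + 1))^2
  (n - 1)/(n + 1) = (1.606 - 1)/(1.606 + 1) = 0.23254
  R = 0.23254^2 = 0.0540749
  R(%) = 0.0540749 * 100 = 5.407%

5.407%


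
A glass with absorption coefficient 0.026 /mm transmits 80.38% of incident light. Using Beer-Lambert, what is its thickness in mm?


Rearrange T = exp(-alpha * thickness):
  thickness = -ln(T) / alpha
  T = 80.38/100 = 0.8038
  ln(T) = -0.2184
  -ln(T) = 0.2184
  thickness = 0.2184 / 0.026 = 8.4 mm

8.4 mm


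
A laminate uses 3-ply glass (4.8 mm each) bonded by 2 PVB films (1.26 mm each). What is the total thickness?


Total thickness = glass contribution + PVB contribution
  Glass: 3 * 4.8 = 14.4 mm
  PVB: 2 * 1.26 = 2.52 mm
  Total = 14.4 + 2.52 = 16.92 mm

16.92 mm


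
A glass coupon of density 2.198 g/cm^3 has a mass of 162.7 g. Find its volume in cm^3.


Rearrange rho = m / V:
  V = m / rho
  V = 162.7 / 2.198 = 74.022 cm^3

74.022 cm^3


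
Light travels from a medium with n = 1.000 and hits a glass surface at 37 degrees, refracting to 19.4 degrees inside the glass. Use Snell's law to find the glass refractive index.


Apply Snell's law: n1 * sin(theta1) = n2 * sin(theta2)
  n2 = n1 * sin(theta1) / sin(theta2)
  sin(37) = 0.601815
  sin(19.4) = 0.332161
  n2 = 1.000 * 0.601815 / 0.332161 = 1.8118

1.8118


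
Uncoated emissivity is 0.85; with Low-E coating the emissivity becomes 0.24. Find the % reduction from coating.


Percentage reduction = (1 - coated/uncoated) * 100
  Ratio = 0.24 / 0.85 = 0.2824
  Reduction = (1 - 0.2824) * 100 = 71.8%

71.8%


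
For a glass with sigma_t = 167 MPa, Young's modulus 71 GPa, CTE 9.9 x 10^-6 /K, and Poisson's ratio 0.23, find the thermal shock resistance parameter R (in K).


Thermal shock resistance: R = sigma * (1 - nu) / (E * alpha)
  Numerator = 167 * (1 - 0.23) = 128.59
  Denominator = 71 * 1000 * (9.9 x 10^-6) = 0.7029
  R = 128.59 / 0.7029 = 182.9 K

182.9 K


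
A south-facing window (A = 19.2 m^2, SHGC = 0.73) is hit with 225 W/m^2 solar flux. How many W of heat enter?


Solar heat gain: Q = Area * SHGC * Irradiance
  Q = 19.2 * 0.73 * 225 = 3153.6 W

3153.6 W


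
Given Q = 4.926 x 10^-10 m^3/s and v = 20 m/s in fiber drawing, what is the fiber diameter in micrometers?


Cross-sectional area from continuity:
  A = Q / v = 4.926 x 10^-10 / 20 = 2.463 x 10^-11 m^2
Diameter from circular cross-section:
  d = sqrt(4A / pi) * 10^6 (m -> um)
  d = sqrt(4 * 2.463 x 10^-11 / pi) * 10^6 = 5.6 um

5.6 um


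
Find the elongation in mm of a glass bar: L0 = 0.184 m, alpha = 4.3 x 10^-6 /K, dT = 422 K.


Thermal expansion formula: dL = alpha * L0 * dT
  dL = (4.3 x 10^-6) * 0.184 * 422 = 0.00033389 m
Convert to mm: 0.00033389 * 1000 = 0.3339 mm

0.3339 mm


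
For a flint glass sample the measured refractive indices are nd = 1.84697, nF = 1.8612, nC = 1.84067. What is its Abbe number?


Abbe number formula: Vd = (nd - 1) / (nF - nC)
  nd - 1 = 1.84697 - 1 = 0.84697
  nF - nC = 1.8612 - 1.84067 = 0.02053
  Vd = 0.84697 / 0.02053 = 41.26

41.26


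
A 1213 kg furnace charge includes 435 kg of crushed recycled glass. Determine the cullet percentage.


Cullet ratio = (cullet mass / total batch mass) * 100
  Ratio = 435 / 1213 * 100 = 35.86%

35.86%


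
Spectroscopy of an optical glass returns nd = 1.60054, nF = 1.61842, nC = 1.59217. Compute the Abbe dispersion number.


Abbe number formula: Vd = (nd - 1) / (nF - nC)
  nd - 1 = 1.60054 - 1 = 0.60054
  nF - nC = 1.61842 - 1.59217 = 0.02625
  Vd = 0.60054 / 0.02625 = 22.88

22.88


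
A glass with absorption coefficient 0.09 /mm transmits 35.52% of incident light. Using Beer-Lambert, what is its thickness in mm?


Rearrange T = exp(-alpha * thickness):
  thickness = -ln(T) / alpha
  T = 35.52/100 = 0.3552
  ln(T) = -1.03507
  -ln(T) = 1.03507
  thickness = 1.03507 / 0.09 = 11.5 mm

11.5 mm


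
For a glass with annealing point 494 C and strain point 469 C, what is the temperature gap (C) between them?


Gap = T_anneal - T_strain:
  gap = 494 - 469 = 25 C

25 C


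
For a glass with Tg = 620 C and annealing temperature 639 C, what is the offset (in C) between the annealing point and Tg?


Offset = T_anneal - Tg:
  offset = 639 - 620 = 19 C

19 C


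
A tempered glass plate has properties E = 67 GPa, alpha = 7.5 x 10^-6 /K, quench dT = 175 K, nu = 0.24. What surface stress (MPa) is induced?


Tempering stress: sigma = E * alpha * dT / (1 - nu)
  E (MPa) = 67 * 1000 = 67000
  Numerator = 67000 * (7.5 x 10^-6) * 175 = 87.9375
  Denominator = 1 - 0.24 = 0.76
  sigma = 87.9375 / 0.76 = 115.7 MPa

115.7 MPa


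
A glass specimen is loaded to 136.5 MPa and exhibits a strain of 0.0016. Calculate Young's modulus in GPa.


Young's modulus: E = stress / strain
  E = 136.5 MPa / 0.0016 = 85312.5 MPa
Convert to GPa: 85312.5 / 1000 = 85.31 GPa

85.31 GPa


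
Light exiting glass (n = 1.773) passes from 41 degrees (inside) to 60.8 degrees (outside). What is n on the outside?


Apply Snell's law: n1 * sin(theta1) = n2 * sin(theta2)
  n2 = n1 * sin(theta1) / sin(theta2)
  sin(41) = 0.656059
  sin(60.8) = 0.872922
  n2 = 1.773 * 0.656059 / 0.872922 = 1.3325

1.3325


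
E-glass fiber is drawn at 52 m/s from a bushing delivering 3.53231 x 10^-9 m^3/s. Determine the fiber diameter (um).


Cross-sectional area from continuity:
  A = Q / v = 3.53231 x 10^-9 / 52 = 6.792904 x 10^-11 m^2
Diameter from circular cross-section:
  d = sqrt(4A / pi) * 10^6 (m -> um)
  d = sqrt(4 * 6.792904 x 10^-11 / pi) * 10^6 = 9.3 um

9.3 um


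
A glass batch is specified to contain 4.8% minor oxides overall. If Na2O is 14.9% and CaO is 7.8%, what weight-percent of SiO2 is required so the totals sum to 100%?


Known pieces sum to 100%:
  SiO2 = 100 - (others + Na2O + CaO)
  SiO2 = 100 - (4.8 + 14.9 + 7.8) = 72.5%

72.5%


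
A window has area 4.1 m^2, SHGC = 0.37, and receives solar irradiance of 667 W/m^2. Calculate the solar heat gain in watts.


Solar heat gain: Q = Area * SHGC * Irradiance
  Q = 4.1 * 0.37 * 667 = 1011.8 W

1011.8 W


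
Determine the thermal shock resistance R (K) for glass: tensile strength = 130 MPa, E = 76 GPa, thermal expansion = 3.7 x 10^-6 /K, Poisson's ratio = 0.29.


Thermal shock resistance: R = sigma * (1 - nu) / (E * alpha)
  Numerator = 130 * (1 - 0.29) = 92.3
  Denominator = 76 * 1000 * (3.7 x 10^-6) = 0.2812
  R = 92.3 / 0.2812 = 328.2 K

328.2 K


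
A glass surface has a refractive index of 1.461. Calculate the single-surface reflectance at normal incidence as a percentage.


Fresnel reflectance at normal incidence:
  R = ((n - 1)/(n + 1))^2
  (n - 1)/(n + 1) = (1.461 - 1)/(1.461 + 1) = 0.187322
  R = 0.187322^2 = 0.0350895
  R(%) = 0.0350895 * 100 = 3.509%

3.509%


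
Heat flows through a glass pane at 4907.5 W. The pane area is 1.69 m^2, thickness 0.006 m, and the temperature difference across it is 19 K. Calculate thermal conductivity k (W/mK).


Fourier's law rearranged: k = Q * t / (A * dT)
  Numerator = 4907.5 * 0.006 = 29.445
  Denominator = 1.69 * 19 = 32.11
  k = 29.445 / 32.11 = 0.917 W/mK

0.917 W/mK


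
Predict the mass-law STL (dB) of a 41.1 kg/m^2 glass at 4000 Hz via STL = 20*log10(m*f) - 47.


Mass law: STL = 20 * log10(m * f) - 47
  m * f = 41.1 * 4000 = 164400
  log10(164400) = 5.2159
  STL = 20 * 5.2159 - 47 = 104.318 - 47 = 57.3 dB

57.3 dB


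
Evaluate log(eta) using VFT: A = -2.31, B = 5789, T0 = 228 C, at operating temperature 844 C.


VFT equation: log(eta) = A + B / (T - T0)
  T - T0 = 844 - 228 = 616
  B / (T - T0) = 5789 / 616 = 9.398
  log(eta) = -2.31 + 9.398 = 7.088

7.088
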